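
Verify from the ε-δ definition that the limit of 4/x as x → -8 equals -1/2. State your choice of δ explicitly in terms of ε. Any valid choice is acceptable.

Suppose ε > 0. We seek δ > 0 such that 0 < |x + 8| < δ implies |4/x + 1/2| < ε.
|4/x + 1/2| = 4·|-8 − x|/(8·|x|) = 4|x + 8|/(8|x|).
Require δ ≤ 4 so that |x| > 8 − 4 = 4, hence 8|x| > 32.
Then |4/x + 1/2| < 4|x + 8|/32, which is < ε when |x + 8| < 8ε.
Take δ = min(4, 8ε). Then 0 < |x + 8| < δ gives both |x + 8| < 4 and |x + 8| < 8ε, so |4/x + 1/2| < ε.

δ = min(4, 8ε)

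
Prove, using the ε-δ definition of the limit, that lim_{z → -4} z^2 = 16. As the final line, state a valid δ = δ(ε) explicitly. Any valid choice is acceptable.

Let ε > 0. We seek δ > 0 with 0 < |z + 4| < δ ⇒ |z^2 − 16| < ε.
Factor: z^2 − 16 = (z + 4)(z - 4), so |z^2 − 16| = |z + 4|·|z - 4|.
Restrict δ ≤ 1. Then |z + 4| < 1 gives |z| < 5, so by the triangle inequality |z - 4| ≤ 5 + 4 = 9.
Hence |z^2 − 16| ≤ 9|z + 4|, which is < ε once |z + 4| < ε/9.
Take δ = min(1, ε/9). If 0 < |z + 4| < δ then both bounds hold and |z^2 − 16| ≤ 9|z + 4| < 9·(ε/9) = ε.

δ = min(1, ε/9)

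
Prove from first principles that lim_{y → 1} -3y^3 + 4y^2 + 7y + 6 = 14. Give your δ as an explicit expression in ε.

δ = min(2, ε/38)

Fix ε > 0. We want δ > 0 such that 0 < |y − 1| < δ implies |(-3y^3 + 4y^2 + 7y + 6) − 14| < ε.
(-3y^3 + 4y^2 + 7y + 6) − 14 = -3y^3 + 4y^2 + 7y - 8 = (y − 1)(-3y^2 + y + 8).
So |(-3y^3 + 4y^2 + 7y + 6) − 14| = |y − 1|·|-3y^2 + y + 8|.
Require δ ≤ 2. Then |y − 1| < 2 gives |y| < 3, and by the triangle inequality |-3y^2 + y + 8| ≤ 3·3^2 + 3 + 8 = 38.
Hence |(-3y^3 + 4y^2 + 7y + 6) − 14| ≤ 38|y − 1| < ε provided |y − 1| < ε/38.
Choosing δ = min(2, ε/38) ensures both conditions, hence |(-3y^3 + 4y^2 + 7y + 6) − 14| < ε.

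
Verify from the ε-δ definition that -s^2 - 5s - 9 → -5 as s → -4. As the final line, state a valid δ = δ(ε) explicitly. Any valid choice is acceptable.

Let ε > 0. We want δ > 0 such that 0 < |s + 4| < δ implies |(-s^2 - 5s - 9) + 5| < ε.
(-s^2 - 5s - 9) + 5 = -s^2 - 5s - 4 = (s + 4)(-s - 1).
So |(-s^2 - 5s - 9) + 5| = |s + 4|·|-s - 1|.
Require δ ≤ 2. Then |s + 4| < 2 gives |s| < 6, and by the triangle inequality |-s - 1| ≤ 6 + 1 = 7.
Hence |(-s^2 - 5s - 9) + 5| ≤ 7|s + 4| < ε provided |s + 4| < ε/7.
Choosing δ = min(2, ε/7) ensures both conditions, hence |(-s^2 - 5s - 9) + 5| < ε.

δ = min(2, ε/7)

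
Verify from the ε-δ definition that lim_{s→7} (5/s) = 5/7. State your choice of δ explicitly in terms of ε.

Let ε > 0 be given. We seek δ > 0 such that 0 < |s − 7| < δ implies |5/s − (5/7)| < ε.
|5/s − (5/7)| = 5·|7 − s|/(7·|s|) = 5|s − 7|/(7|s|).
Require δ ≤ 7/2 so that |s| > 7 − 7/2 = 7/2, hence 7|s| > 49/2.
Then |5/s − (5/7)| < 5|s − 7|/(49/2), which is < ε when |s − 7| < (49/10)ε.
Take δ = min(7/2, (49/10)ε). Then 0 < |s − 7| < δ gives both |s − 7| < 7/2 and |s − 7| < (49/10)ε, so |5/s − (5/7)| < ε.

δ = min(7/2, (49/10)ε)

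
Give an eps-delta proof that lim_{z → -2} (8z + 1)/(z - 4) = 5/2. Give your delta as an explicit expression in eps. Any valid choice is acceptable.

Suppose eps > 0. We want delta > 0 with 0 < |z + 2| < delta ⇒ |(8z + 1)/(z - 4) − (5/2)| < eps.
Combining over a common denominator, (8z + 1)/(z - 4) − (5/2) = [(8z + 1)·(-6) − (-15)·(z - 4)] / [(-6)·(z - 4)] = -33(z + 2) / ((-6)(z - 4)).
So |(8z + 1)/(z - 4) − (5/2)| = 33|z + 2| / (6·|z − 4|).
Restrict delta ≤ 3. Then |z + 2| < 3 gives |z − 4| = |(z + 2) + (-6)| ≥ 6 − 3 = 3.
Hence |(8z + 1)/(z - 4) − (5/2)| < 33|z + 2|/(6·3) = (11/6)|z + 2|, which is < eps once |z + 2| < (6/11)eps.
Take delta = min(3, (6/11)eps). Then 0 < |z + 2| < delta forces both bounds, so |(8z + 1)/(z - 4) − (5/2)| < eps.

delta = min(3, (6/11)eps)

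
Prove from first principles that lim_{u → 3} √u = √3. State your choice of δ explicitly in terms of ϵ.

δ = min(3, √3·ϵ)

Fix ϵ > 0. We want δ > 0 such that 0 < |u − 3| < δ implies |√u − √3| < ϵ.
Multiplying by the conjugate, |√u − √3| = |u − 3|/(√u + √3).
Restrict δ ≤ 3 so that |u − 3| < 3 forces u > 0, and then √u + √3 > √3.
Hence |√u − √3| < |u − 3|/√3, which is < ϵ once |u − 3| < √3·ϵ.
Take δ = min(3, √3·ϵ). If 0 < |u − 3| < δ then u > 0 and |√u − √3| < |u − 3|/√3 < ϵ.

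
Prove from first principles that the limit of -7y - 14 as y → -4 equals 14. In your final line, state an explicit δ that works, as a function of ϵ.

δ = ϵ/7

Let ϵ > 0 be given. We need δ > 0 so that 0 < |y + 4| < δ implies |(-7y - 14) − 14| < ϵ.
Since (-7y - 14) − 14 = -7(y + 4), we have |(-7y - 14) − 14| = 7|y + 4|.
So 7|y + 4| < ϵ exactly when |y + 4| < ϵ/7.
Choosing δ = ϵ/7 gives |(-7y - 14) − 14| = 7|y + 4| < ϵ whenever |y + 4| < δ.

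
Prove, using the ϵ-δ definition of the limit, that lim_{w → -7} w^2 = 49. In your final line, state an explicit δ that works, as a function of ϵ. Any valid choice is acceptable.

δ = min(2, ϵ/16)

Fix ϵ > 0. We seek δ > 0 with 0 < |w + 7| < δ ⇒ |w^2 − 49| < ϵ.
Factor: w^2 − 49 = (w + 7)(w - 7), so |w^2 − 49| = |w + 7|·|w - 7|.
Restrict δ ≤ 2. Then |w + 7| < 2 gives |w| < 9, so by the triangle inequality |w - 7| ≤ 9 + 7 = 16.
Hence |w^2 − 49| ≤ 16|w + 7|, which is < ϵ once |w + 7| < ϵ/16.
Take δ = min(2, ϵ/16). If 0 < |w + 7| < δ then both bounds hold and |w^2 − 49| ≤ 16|w + 7| < 16·(ϵ/16) = ϵ.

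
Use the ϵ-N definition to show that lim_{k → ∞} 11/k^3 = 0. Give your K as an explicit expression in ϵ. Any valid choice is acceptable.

Let ϵ > 0. For k ≥ 1, |11/k^3 − 0| = 11/k^3.
11/k^3 < ϵ ⇔ k^3 > 11/ϵ ⇔ k > (11/ϵ)^{1/3}.
Take K = (11/ϵ)^{1/3}. Then k > K implies 11/k^3 < ϵ.

K = (11/ϵ)^{1/3}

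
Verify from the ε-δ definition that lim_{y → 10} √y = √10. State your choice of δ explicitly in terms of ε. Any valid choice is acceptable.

Suppose ε > 0. We want δ > 0 such that 0 < |y − 10| < δ implies |√y − √10| < ε.
Multiplying by the conjugate, |√y − √10| = |y − 10|/(√y + √10).
Restrict δ ≤ 10 so that |y − 10| < 10 forces y > 0, and then √y + √10 > √10.
Hence |√y − √10| < |y − 10|/√10, which is < ε once |y − 10| < √10·ε.
Take δ = min(10, √10·ε). If 0 < |y − 10| < δ then y > 0 and |√y − √10| < |y − 10|/√10 < ε.

δ = min(10, √10·ε)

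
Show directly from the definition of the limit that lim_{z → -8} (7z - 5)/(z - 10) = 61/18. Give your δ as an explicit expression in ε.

Let ε > 0 be given. We want δ > 0 with 0 < |z + 8| < δ ⇒ |(7z - 5)/(z - 10) − (61/18)| < ε.
Combining over a common denominator, (7z - 5)/(z - 10) − (61/18) = [(7z - 5)·(-18) − (-61)·(z - 10)] / [(-18)·(z - 10)] = -65(z + 8) / ((-18)(z - 10)).
So |(7z - 5)/(z - 10) − (61/18)| = 65|z + 8| / (18·|z − 10|).
Restrict δ ≤ 9. Then |z + 8| < 9 gives |z − 10| = |(z + 8) + (-18)| ≥ 18 − 9 = 9.
Hence |(7z - 5)/(z - 10) − (61/18)| < 65|z + 8|/(18·9) = (65/162)|z + 8|, which is < ε once |z + 8| < (162/65)ε.
Take δ = min(9, (162/65)ε). Then 0 < |z + 8| < δ forces both bounds, so |(7z - 5)/(z - 10) − (61/18)| < ε.

δ = min(9, (162/65)ε)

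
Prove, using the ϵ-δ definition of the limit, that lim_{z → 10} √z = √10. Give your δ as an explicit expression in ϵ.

Suppose ϵ > 0. We want δ > 0 such that 0 < |z − 10| < δ implies |√z − √10| < ϵ.
Rationalise: √z − √10 = (z − 10)/(√z + √10), so |√z − √10| = |z − 10|/(√z + √10).
Restrict δ ≤ 10 so that |z − 10| < 10 forces z > 0, and then √z + √10 > √10.
Hence |√z − √10| < |z − 10|/√10, which is < ϵ once |z − 10| < √10·ϵ.
Take δ = min(10, √10·ϵ). If 0 < |z − 10| < δ then z > 0 and |√z − √10| < |z − 10|/√10 < ϵ.

δ = min(10, √10·ϵ)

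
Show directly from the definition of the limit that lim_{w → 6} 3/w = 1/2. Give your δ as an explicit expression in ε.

δ = min(3, 6ε)

Suppose ε > 0. We seek δ > 0 such that 0 < |w − 6| < δ implies |3/w − (1/2)| < ε.
|3/w − (1/2)| = 3·|6 − w|/(6·|w|) = 3|w − 6|/(6|w|).
Restrict δ ≤ 3. Then |w − 6| < 3 gives |w| > 3, so 6|w| > 18.
Then |3/w − (1/2)| < 3|w − 6|/18, which is < ε when |w − 6| < 6ε.
Take δ = min(3, 6ε). Then 0 < |w − 6| < δ gives both |w − 6| < 3 and |w − 6| < 6ε, so |3/w − (1/2)| < ε.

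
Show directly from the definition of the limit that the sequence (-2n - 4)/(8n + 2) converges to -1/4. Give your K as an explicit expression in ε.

K = (7/16)/ε

Suppose ε > 0. For n ≥ 1, |(-2n - 4)/(8n + 2) + 1/4| = |-28|/(8(8n + 2)) = 28/(8(8n + 2)).
Since 8n + 2 ≥ 8n for n ≥ 1, this is ≤ 28/(8·8n) = (7/16)/n.
So |(-2n - 4)/(8n + 2) + 1/4| < ε whenever n > (7/16)/ε.
Take K = (7/16)/ε. If n > K then |(-2n - 4)/(8n + 2) + 1/4| ≤ (7/16)/n < ε.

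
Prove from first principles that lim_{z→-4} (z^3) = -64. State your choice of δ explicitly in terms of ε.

Let ε > 0 be given. We seek δ > 0 with 0 < |z + 4| < δ ⇒ |z^3 + 64| < ε.
Factor: z^3 + 64 = (z + 4)(z^2 - 4z + 16), so |z^3 + 64| = |z + 4|·|z^2 - 4z + 16|.
Restrict δ ≤ 2. Then |z + 4| < 2 gives |z| < 6, so by the triangle inequality |z^2 - 4z + 16| ≤ 6^2 + 4·6 + 16 = 76.
Hence |z^3 + 64| ≤ 76|z + 4|, which is < ε once |z + 4| < ε/76.
Take δ = min(2, ε/76). If 0 < |z + 4| < δ then both bounds hold and |z^3 + 64| ≤ 76|z + 4| < 76·(ε/76) = ε.

δ = min(2, ε/76)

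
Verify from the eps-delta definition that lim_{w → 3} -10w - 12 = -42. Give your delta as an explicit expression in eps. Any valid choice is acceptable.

delta = eps/10

Let eps > 0 be given. We need delta > 0 so that 0 < |w − 3| < delta implies |(-10w - 12) + 42| < eps.
Since (-10w - 12) + 42 = -10(w − 3), we have |(-10w - 12) + 42| = 10|w − 3|.
Thus it suffices that |w − 3| < eps/10.
Take delta = eps/10. If 0 < |w − 3| < delta then |(-10w - 12) + 42| = 10|w − 3| < 10·(eps/10) = eps.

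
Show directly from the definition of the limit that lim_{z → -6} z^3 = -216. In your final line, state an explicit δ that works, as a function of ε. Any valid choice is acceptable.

Let ε > 0. We seek δ > 0 with 0 < |z + 6| < δ ⇒ |z^3 + 216| < ε.
Factor: z^3 + 216 = (z + 6)(z^2 - 6z + 36), so |z^3 + 216| = |z + 6|·|z^2 - 6z + 36|.
Restrict δ ≤ 1. Then |z + 6| < 1 gives |z| < 7, so by the triangle inequality |z^2 - 6z + 36| ≤ 7^2 + 6·7 + 36 = 127.
Hence |z^3 + 216| ≤ 127|z + 6|, which is < ε once |z + 6| < ε/127.
Take δ = min(1, ε/127). If 0 < |z + 6| < δ then both bounds hold and |z^3 + 216| ≤ 127|z + 6| < 127·(ε/127) = ε.

δ = min(1, ε/127)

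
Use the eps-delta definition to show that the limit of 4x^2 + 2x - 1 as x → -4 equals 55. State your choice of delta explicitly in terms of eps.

Let eps > 0. We want delta > 0 such that 0 < |x + 4| < delta implies |(4x^2 + 2x - 1) − 55| < eps.
(4x^2 + 2x - 1) − 55 = 4x^2 + 2x - 56 = (x + 4)(4x - 14).
So |(4x^2 + 2x - 1) − 55| = |x + 4|·|4x - 14|.
Require delta ≤ 1. Then |x + 4| < 1 gives |x| < 5, and by the triangle inequality |4x - 14| ≤ 4·5 + 14 = 34.
Hence |(4x^2 + 2x - 1) − 55| ≤ 34|x + 4| < eps provided |x + 4| < eps/34.
Choosing delta = min(1, eps/34) ensures both conditions, hence |(4x^2 + 2x - 1) − 55| < eps.

delta = min(1, eps/34)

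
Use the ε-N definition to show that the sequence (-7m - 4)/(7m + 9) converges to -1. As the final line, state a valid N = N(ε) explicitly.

Fix ε > 0. For m ≥ 1, |(-7m - 4)/(7m + 9) + 1| = |35|/(7(7m + 9)) = 35/(7(7m + 9)).
Since 7m + 9 ≥ 7m for m ≥ 1, this is ≤ 35/(7·7m) = (5/7)/m.
So |(-7m - 4)/(7m + 9) + 1| < ε whenever m > (5/7)/ε.
Take N = (5/7)/ε. If m > N then |(-7m - 4)/(7m + 9) + 1| ≤ (5/7)/m < ε.

N = (5/7)/ε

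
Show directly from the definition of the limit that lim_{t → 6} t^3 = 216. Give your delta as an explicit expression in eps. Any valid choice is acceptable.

delta = min(1, eps/127)

Fix eps > 0. We seek delta > 0 with 0 < |t − 6| < delta ⇒ |t^3 − 216| < eps.
Factor: t^3 − 216 = (t − 6)(t^2 + 6t + 36), so |t^3 − 216| = |t − 6|·|t^2 + 6t + 36|.
Restrict delta ≤ 1. Then |t − 6| < 1 gives |t| < 7, so by the triangle inequality |t^2 + 6t + 36| ≤ 7^2 + 6·7 + 36 = 127.
Hence |t^3 − 216| ≤ 127|t − 6|, which is < eps once |t − 6| < eps/127.
Take delta = min(1, eps/127). If 0 < |t − 6| < delta then both bounds hold and |t^3 − 216| ≤ 127|t − 6| < 127·(eps/127) = eps.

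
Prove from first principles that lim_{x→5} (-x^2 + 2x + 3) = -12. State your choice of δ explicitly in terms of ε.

Fix ε > 0. We want δ > 0 such that 0 < |x − 5| < δ implies |(-x^2 + 2x + 3) + 12| < ε.
(-x^2 + 2x + 3) + 12 = -x^2 + 2x + 15 = (x − 5)(-x - 3).
So |(-x^2 + 2x + 3) + 12| = |x − 5|·|-x - 3|.
Require δ ≤ 1. Then |x − 5| < 1 gives |x| < 6, and by the triangle inequality |-x - 3| ≤ 6 + 3 = 9.
Hence |(-x^2 + 2x + 3) + 12| ≤ 9|x − 5| < ε provided |x − 5| < ε/9.
Take δ = min(1, ε/9). Then 0 < |x − 5| < δ gives both |x − 5| < 1 and |x − 5| < ε/9, so |(-x^2 + 2x + 3) + 12| < ε.

δ = min(1, ε/9)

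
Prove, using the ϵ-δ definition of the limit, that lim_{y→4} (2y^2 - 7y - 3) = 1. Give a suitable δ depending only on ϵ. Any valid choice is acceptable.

Fix ϵ > 0. We want δ > 0 such that 0 < |y − 4| < δ implies |(2y^2 - 7y - 3) − 1| < ϵ.
(2y^2 - 7y - 3) − 1 = 2y^2 - 7y - 4 = (y − 4)(2y + 1).
So |(2y^2 - 7y - 3) − 1| = |y − 4|·|2y + 1|.
Assume first that |y − 4| < 1, so |y| < 5. Then |2y + 1| ≤ 2·5 + 1 = 11.
Hence |(2y^2 - 7y - 3) − 1| ≤ 11|y − 4| < ϵ provided |y − 4| < ϵ/11.
Choosing δ = min(1, ϵ/11) ensures both conditions, hence |(2y^2 - 7y - 3) − 1| < ϵ.

δ = min(1, ϵ/11)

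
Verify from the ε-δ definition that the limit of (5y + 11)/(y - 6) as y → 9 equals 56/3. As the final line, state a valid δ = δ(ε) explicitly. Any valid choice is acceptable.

Let ε > 0 be given. We want δ > 0 with 0 < |y − 9| < δ ⇒ |(5y + 11)/(y - 6) − (56/3)| < ε.
Combining over a common denominator, (5y + 11)/(y - 6) − (56/3) = [(5y + 11)·3 − 56·(y - 6)] / [3·(y - 6)] = -41(y − 9) / (3(y - 6)).
So |(5y + 11)/(y - 6) − (56/3)| = 41|y − 9| / (3·|y − 6|).
Require δ ≤ 3/2, so |y − 6| ≥ |3| − |y − 9| > 3 − 3/2 = 3/2.
Hence |(5y + 11)/(y - 6) − (56/3)| < 41|y − 9|/(3·(3/2)) = (82/9)|y − 9|, which is < ε once |y − 9| < (9/82)ε.
Take δ = min(3/2, (9/82)ε). Then 0 < |y − 9| < δ forces both bounds, so |(5y + 11)/(y - 6) − (56/3)| < ε.

δ = min(3/2, (9/82)ε)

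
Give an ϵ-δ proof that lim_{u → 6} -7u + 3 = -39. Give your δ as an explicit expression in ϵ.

δ = ϵ/7

Suppose ϵ > 0. We need δ > 0 so that 0 < |u − 6| < δ implies |(-7u + 3) + 39| < ϵ.
Since (-7u + 3) + 39 = -7(u − 6), we have |(-7u + 3) + 39| = 7|u − 6|.
So 7|u − 6| < ϵ exactly when |u − 6| < ϵ/7.
Choosing δ = ϵ/7 gives |(-7u + 3) + 39| = 7|u − 6| < ϵ whenever |u − 6| < δ.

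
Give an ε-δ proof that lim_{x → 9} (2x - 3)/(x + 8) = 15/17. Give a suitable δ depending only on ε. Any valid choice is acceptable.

δ = min(17/2, (289/38)ε)

Let ε > 0. We want δ > 0 with 0 < |x − 9| < δ ⇒ |(2x - 3)/(x + 8) − (15/17)| < ε.
Combining over a common denominator, (2x - 3)/(x + 8) − (15/17) = [(2x - 3)·17 − 15·(x + 8)] / [17·(x + 8)] = 19(x − 9) / (17(x + 8)).
So |(2x - 3)/(x + 8) − (15/17)| = 19|x − 9| / (17·|x + 8|).
Restrict δ ≤ 17/2. Then |x − 9| < 17/2 gives |x + 8| = |(x − 9) + 17| ≥ 17 − 17/2 = 17/2.
Hence |(2x - 3)/(x + 8) − (15/17)| < 19|x − 9|/(17·(17/2)) = (38/289)|x − 9|, which is < ε once |x − 9| < (289/38)ε.
Take δ = min(17/2, (289/38)ε). Then 0 < |x − 9| < δ forces both bounds, so |(2x - 3)/(x + 8) − (15/17)| < ε.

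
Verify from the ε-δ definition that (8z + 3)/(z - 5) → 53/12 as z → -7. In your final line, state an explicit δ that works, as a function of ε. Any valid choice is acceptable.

Fix ε > 0. We want δ > 0 with 0 < |z + 7| < δ ⇒ |(8z + 3)/(z - 5) − (53/12)| < ε.
Combining over a common denominator, (8z + 3)/(z - 5) − (53/12) = [(8z + 3)·(-12) − (-53)·(z - 5)] / [(-12)·(z - 5)] = -43(z + 7) / ((-12)(z - 5)).
So |(8z + 3)/(z - 5) − (53/12)| = 43|z + 7| / (12·|z − 5|).
Require δ ≤ 6, so |z − 5| ≥ |-12| − |z + 7| > 12 − 6 = 6.
Hence |(8z + 3)/(z - 5) − (53/12)| < 43|z + 7|/(12·6) = (43/72)|z + 7|, which is < ε once |z + 7| < (72/43)ε.
Take δ = min(6, (72/43)ε). Then 0 < |z + 7| < δ forces both bounds, so |(8z + 3)/(z - 5) − (53/12)| < ε.

δ = min(6, (72/43)ε)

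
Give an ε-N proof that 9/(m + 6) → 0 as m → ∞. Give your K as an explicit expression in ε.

K = 9/ε

Suppose ε > 0. For m ≥ 1, |9/(m + 6) − 0| = 9/(m + 6) ≤ 9/m.
We need 9/m < ε, i.e. m > 9/ε.
Take K = 9/ε. If m > K then |9/(m + 6)| ≤ 9/m < ε.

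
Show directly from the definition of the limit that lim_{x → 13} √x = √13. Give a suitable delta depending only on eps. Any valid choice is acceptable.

Fix eps > 0. We want delta > 0 such that 0 < |x − 13| < delta implies |√x − √13| < eps.
Multiplying by the conjugate, |√x − √13| = |x − 13|/(√x + √13).
Restrict delta ≤ 13 so that |x − 13| < 13 forces x > 0, and then √x + √13 > √13.
Hence |√x − √13| < |x − 13|/√13, which is < eps once |x − 13| < √13·eps.
Take delta = min(13, √13·eps). If 0 < |x − 13| < delta then x > 0 and |√x − √13| < |x − 13|/√13 < eps.

delta = min(13, √13·eps)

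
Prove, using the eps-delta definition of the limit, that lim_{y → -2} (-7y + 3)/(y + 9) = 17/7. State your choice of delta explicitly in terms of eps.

Fix eps > 0. We want delta > 0 with 0 < |y + 2| < delta ⇒ |(-7y + 3)/(y + 9) − (17/7)| < eps.
Combining over a common denominator, (-7y + 3)/(y + 9) − (17/7) = [(-7y + 3)·7 − 17·(y + 9)] / [7·(y + 9)] = -66(y + 2) / (7(y + 9)).
So |(-7y + 3)/(y + 9) − (17/7)| = 66|y + 2| / (7·|y + 9|).
Restrict delta ≤ 7/2. Then |y + 2| < 7/2 gives |y + 9| = |(y + 2) + 7| ≥ 7 − 7/2 = 7/2.
Hence |(-7y + 3)/(y + 9) − (17/7)| < 66|y + 2|/(7·(7/2)) = (132/49)|y + 2|, which is < eps once |y + 2| < (49/132)eps.
Take delta = min(7/2, (49/132)eps). Then 0 < |y + 2| < delta forces both bounds, so |(-7y + 3)/(y + 9) − (17/7)| < eps.

delta = min(7/2, (49/132)eps)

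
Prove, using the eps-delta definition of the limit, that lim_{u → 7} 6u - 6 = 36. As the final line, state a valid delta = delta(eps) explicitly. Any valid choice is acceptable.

delta = eps/6

Let eps > 0 be given. We need delta > 0 so that 0 < |u − 7| < delta implies |(6u - 6) − 36| < eps.
Since (6u - 6) − 36 = 6(u − 7), we have |(6u - 6) − 36| = 6|u − 7|.
Thus it suffices that |u − 7| < eps/6.
Choosing delta = eps/6 gives |(6u - 6) − 36| = 6|u − 7| < eps whenever |u − 7| < delta.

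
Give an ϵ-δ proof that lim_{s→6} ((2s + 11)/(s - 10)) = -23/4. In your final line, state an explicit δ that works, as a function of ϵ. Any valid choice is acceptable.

δ = min(2, (8/31)ϵ)

Fix ϵ > 0. We want δ > 0 with 0 < |s − 6| < δ ⇒ |(2s + 11)/(s - 10) + 23/4| < ϵ.
Combining over a common denominator, (2s + 11)/(s - 10) + 23/4 = [(2s + 11)·(-4) − 23·(s - 10)] / [(-4)·(s - 10)] = -31(s − 6) / ((-4)(s - 10)).
So |(2s + 11)/(s - 10) + 23/4| = 31|s − 6| / (4·|s − 10|).
Require δ ≤ 2, so |s − 10| ≥ |-4| − |s − 6| > 4 − 2 = 2.
Hence |(2s + 11)/(s - 10) + 23/4| < 31|s − 6|/(4·2) = (31/8)|s − 6|, which is < ϵ once |s − 6| < (8/31)ϵ.
Take δ = min(2, (8/31)ϵ). Then 0 < |s − 6| < δ forces both bounds, so |(2s + 11)/(s - 10) + 23/4| < ϵ.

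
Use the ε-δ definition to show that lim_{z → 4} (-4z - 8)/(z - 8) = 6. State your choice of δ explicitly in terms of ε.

δ = min(2, (1/5)ε)

Let ε > 0. We want δ > 0 with 0 < |z − 4| < δ ⇒ |(-4z - 8)/(z - 8) − 6| < ε.
Combining over a common denominator, (-4z - 8)/(z - 8) − 6 = [(-4z - 8)·(-4) − (-24)·(z - 8)] / [(-4)·(z - 8)] = 40(z − 4) / ((-4)(z - 8)).
So |(-4z - 8)/(z - 8) − 6| = 40|z − 4| / (4·|z − 8|).
Require δ ≤ 2, so |z − 8| ≥ |-4| − |z − 4| > 4 − 2 = 2.
Hence |(-4z - 8)/(z - 8) − 6| < 40|z − 4|/(4·2) = 5|z − 4|, which is < ε once |z − 4| < (1/5)ε.
Take δ = min(2, (1/5)ε). Then 0 < |z − 4| < δ forces both bounds, so |(-4z - 8)/(z - 8) − 6| < ε.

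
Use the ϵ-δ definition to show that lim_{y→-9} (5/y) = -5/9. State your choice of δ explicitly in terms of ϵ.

Let ϵ > 0. We seek δ > 0 such that 0 < |y + 9| < δ implies |5/y + 5/9| < ϵ.
|5/y + 5/9| = 5·|-9 − y|/(9·|y|) = 5|y + 9|/(9|y|).
Require δ ≤ 9/2 so that |y| > 9 − 9/2 = 9/2, hence 9|y| > 81/2.
Then |5/y + 5/9| < 5|y + 9|/(81/2), which is < ϵ when |y + 9| < (81/10)ϵ.
Take δ = min(9/2, (81/10)ϵ). Then 0 < |y + 9| < δ gives both |y + 9| < 9/2 and |y + 9| < (81/10)ϵ, so |5/y + 5/9| < ϵ.

δ = min(9/2, (81/10)ϵ)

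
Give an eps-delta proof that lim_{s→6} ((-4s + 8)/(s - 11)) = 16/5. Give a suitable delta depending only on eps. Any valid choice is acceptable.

Fix eps > 0. We want delta > 0 with 0 < |s − 6| < delta ⇒ |(-4s + 8)/(s - 11) − (16/5)| < eps.
Combining over a common denominator, (-4s + 8)/(s - 11) − (16/5) = [(-4s + 8)·(-5) − (-16)·(s - 11)] / [(-5)·(s - 11)] = 36(s − 6) / ((-5)(s - 11)).
So |(-4s + 8)/(s - 11) − (16/5)| = 36|s − 6| / (5·|s − 11|).
Restrict delta ≤ 5/2. Then |s − 6| < 5/2 gives |s − 11| = |(s − 6) + (-5)| ≥ 5 − 5/2 = 5/2.
Hence |(-4s + 8)/(s - 11) − (16/5)| < 36|s − 6|/(5·(5/2)) = (72/25)|s − 6|, which is < eps once |s − 6| < (25/72)eps.
Take delta = min(5/2, (25/72)eps). Then 0 < |s − 6| < delta forces both bounds, so |(-4s + 8)/(s - 11) − (16/5)| < eps.

delta = min(5/2, (25/72)eps)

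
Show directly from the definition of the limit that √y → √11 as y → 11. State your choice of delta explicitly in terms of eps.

delta = min(11, √11·eps)

Suppose eps > 0. We want delta > 0 such that 0 < |y − 11| < delta implies |√y − √11| < eps.
Rationalise: √y − √11 = (y − 11)/(√y + √11), so |√y − √11| = |y − 11|/(√y + √11).
Restrict delta ≤ 11 so that |y − 11| < 11 forces y > 0, and then √y + √11 > √11.
Hence |√y − √11| < |y − 11|/√11, which is < eps once |y − 11| < √11·eps.
Take delta = min(11, √11·eps). If 0 < |y − 11| < delta then y > 0 and |√y − √11| < |y − 11|/√11 < eps.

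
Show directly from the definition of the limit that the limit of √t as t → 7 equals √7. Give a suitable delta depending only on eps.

Fix eps > 0. We want delta > 0 such that 0 < |t − 7| < delta implies |√t − √7| < eps.
Multiplying by the conjugate, |√t − √7| = |t − 7|/(√t + √7).
Restrict delta ≤ 7 so that |t − 7| < 7 forces t > 0, and then √t + √7 > √7.
Hence |√t − √7| < |t − 7|/√7, which is < eps once |t − 7| < √7·eps.
Take delta = min(7, √7·eps). If 0 < |t − 7| < delta then t > 0 and |√t − √7| < |t − 7|/√7 < eps.

delta = min(7, √7·eps)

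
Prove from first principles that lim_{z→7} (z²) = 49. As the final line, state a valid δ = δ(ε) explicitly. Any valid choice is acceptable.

Let ε > 0. We seek δ > 0 with 0 < |z − 7| < δ ⇒ |z² − 49| < ε.
Factor: z² − 49 = (z − 7)(z + 7), so |z² − 49| = |z − 7|·|z + 7|.
Restrict δ ≤ 1. Then |z − 7| < 1 gives |z| < 8, so by the triangle inequality |z + 7| ≤ 8 + 7 = 15.
Hence |z² − 49| ≤ 15|z − 7|, which is < ε once |z − 7| < ε/15.
Take δ = min(1, ε/15). If 0 < |z − 7| < δ then both bounds hold and |z² − 49| ≤ 15|z − 7| < 15·(ε/15) = ε.

δ = min(1, ε/15)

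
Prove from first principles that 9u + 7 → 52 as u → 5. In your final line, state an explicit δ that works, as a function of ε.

Suppose ε > 0. We need δ > 0 so that 0 < |u − 5| < δ implies |(9u + 7) − 52| < ε.
Since (9u + 7) − 52 = 9(u − 5), we have |(9u + 7) − 52| = 9|u − 5|.
So 9|u − 5| < ε exactly when |u − 5| < ε/9.
Choosing δ = ε/9 gives |(9u + 7) − 52| = 9|u − 5| < ε whenever |u − 5| < δ.

δ = ε/9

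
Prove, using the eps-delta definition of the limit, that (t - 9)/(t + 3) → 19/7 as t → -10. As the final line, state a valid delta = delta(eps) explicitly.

delta = min(7/2, (49/24)eps)

Fix eps > 0. We want delta > 0 with 0 < |t + 10| < delta ⇒ |(t - 9)/(t + 3) − (19/7)| < eps.
Combining over a common denominator, (t - 9)/(t + 3) − (19/7) = [(t - 9)·(-7) − (-19)·(t + 3)] / [(-7)·(t + 3)] = 12(t + 10) / ((-7)(t + 3)).
So |(t - 9)/(t + 3) − (19/7)| = 12|t + 10| / (7·|t + 3|).
Restrict delta ≤ 7/2. Then |t + 10| < 7/2 gives |t + 3| = |(t + 10) + (-7)| ≥ 7 − 7/2 = 7/2.
Hence |(t - 9)/(t + 3) − (19/7)| < 12|t + 10|/(7·(7/2)) = (24/49)|t + 10|, which is < eps once |t + 10| < (49/24)eps.
Take delta = min(7/2, (49/24)eps). Then 0 < |t + 10| < delta forces both bounds, so |(t - 9)/(t + 3) − (19/7)| < eps.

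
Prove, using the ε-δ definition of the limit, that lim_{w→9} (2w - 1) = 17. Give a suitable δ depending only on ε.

δ = ε/2

Let ε > 0 be given. We need δ > 0 so that 0 < |w − 9| < δ implies |(2w - 1) − 17| < ε.
Since (2w - 1) − 17 = 2(w − 9), we have |(2w - 1) − 17| = 2|w − 9|.
So 2|w − 9| < ε exactly when |w − 9| < ε/2.
Choosing δ = ε/2 gives |(2w - 1) − 17| = 2|w − 9| < ε whenever |w − 9| < δ.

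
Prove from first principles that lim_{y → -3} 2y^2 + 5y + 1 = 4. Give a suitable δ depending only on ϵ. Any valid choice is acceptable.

δ = min(1, ϵ/9)

Suppose ϵ > 0. We want δ > 0 such that 0 < |y + 3| < δ implies |(2y^2 + 5y + 1) − 4| < ϵ.
(2y^2 + 5y + 1) − 4 = 2y^2 + 5y - 3 = (y + 3)(2y - 1).
So |(2y^2 + 5y + 1) − 4| = |y + 3|·|2y - 1|.
Assume first that |y + 3| < 1, so |y| < 4. Then |2y - 1| ≤ 2·4 + 1 = 9.
Hence |(2y^2 + 5y + 1) − 4| ≤ 9|y + 3| < ϵ provided |y + 3| < ϵ/9.
Take δ = min(1, ϵ/9). Then 0 < |y + 3| < δ gives both |y + 3| < 1 and |y + 3| < ϵ/9, so |(2y^2 + 5y + 1) − 4| < ϵ.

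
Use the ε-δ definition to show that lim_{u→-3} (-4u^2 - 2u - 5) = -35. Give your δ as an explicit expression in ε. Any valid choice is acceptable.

δ = min(1, ε/26)

Suppose ε > 0. We want δ > 0 such that 0 < |u + 3| < δ implies |(-4u^2 - 2u - 5) + 35| < ε.
(-4u^2 - 2u - 5) + 35 = -4u^2 - 2u + 30 = (u + 3)(-4u + 10).
So |(-4u^2 - 2u - 5) + 35| = |u + 3|·|-4u + 10|.
Assume first that |u + 3| < 1, so |u| < 4. Then |-4u + 10| ≤ 4·4 + 10 = 26.
Hence |(-4u^2 - 2u - 5) + 35| ≤ 26|u + 3| < ε provided |u + 3| < ε/26.
Choosing δ = min(1, ε/26) ensures both conditions, hence |(-4u^2 - 2u - 5) + 35| < ε.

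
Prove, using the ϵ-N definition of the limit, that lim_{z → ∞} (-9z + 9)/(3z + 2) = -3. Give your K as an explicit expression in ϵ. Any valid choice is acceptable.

K = 5/ϵ

Fix ϵ > 0. We seek K > 0 such that z > K implies |(-9z + 9)/(3z + 2) + 3| < ϵ.
(-9z + 9)/(3z + 2) + 3 = (3(-9z + 9) − (-9)(3z + 2)) / (3(3z + 2)) = 45/(3(3z + 2)).
For z > 0 we have 3z + 2 > 3z, so |(-9z + 9)/(3z + 2) + 3| = 45/(3(3z + 2)) < 45/(3·3z) = 5/z.
Thus |(-9z + 9)/(3z + 2) + 3| < ϵ whenever z > 5/ϵ.
Take K = 5/ϵ. If z > K then |(-9z + 9)/(3z + 2) + 3| < 5/z < ϵ.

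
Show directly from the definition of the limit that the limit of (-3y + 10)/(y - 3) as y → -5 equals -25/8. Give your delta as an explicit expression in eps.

Let eps > 0. We want delta > 0 with 0 < |y + 5| < delta ⇒ |(-3y + 10)/(y - 3) + 25/8| < eps.
Combining over a common denominator, (-3y + 10)/(y - 3) + 25/8 = [(-3y + 10)·(-8) − 25·(y - 3)] / [(-8)·(y - 3)] = -1(y + 5) / ((-8)(y - 3)).
So |(-3y + 10)/(y - 3) + 25/8| = |y + 5| / (8·|y − 3|).
Restrict delta ≤ 4. Then |y + 5| < 4 gives |y − 3| = |(y + 5) + (-8)| ≥ 8 − 4 = 4.
Hence |(-3y + 10)/(y - 3) + 25/8| < |y + 5|/(8·4) = (1/32)|y + 5|, which is < eps once |y + 5| < 32eps.
Take delta = min(4, 32eps). Then 0 < |y + 5| < delta forces both bounds, so |(-3y + 10)/(y - 3) + 25/8| < eps.

delta = min(4, 32eps)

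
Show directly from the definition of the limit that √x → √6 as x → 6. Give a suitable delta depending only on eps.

Let eps > 0. We want delta > 0 such that 0 < |x − 6| < delta implies |√x − √6| < eps.
Rationalise: √x − √6 = (x − 6)/(√x + √6), so |√x − √6| = |x − 6|/(√x + √6).
Restrict delta ≤ 6 so that |x − 6| < 6 forces x > 0, and then √x + √6 > √6.
Hence |√x − √6| < |x − 6|/√6, which is < eps once |x − 6| < √6·eps.
Take delta = min(6, √6·eps). If 0 < |x − 6| < delta then x > 0 and |√x − √6| < |x − 6|/√6 < eps.

delta = min(6, √6·eps)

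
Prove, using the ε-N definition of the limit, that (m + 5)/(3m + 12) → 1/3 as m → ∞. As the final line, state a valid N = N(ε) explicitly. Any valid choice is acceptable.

N = (1/3)/ε

Suppose ε > 0. For m ≥ 1, |(m + 5)/(3m + 12) − (1/3)| = |3|/(3(3m + 12)) = 3/(3(3m + 12)).
Since 3m + 12 ≥ 3m for m ≥ 1, this is ≤ 3/(3·3m) = (1/3)/m.
So |(m + 5)/(3m + 12) − (1/3)| < ε whenever m > (1/3)/ε.
Take N = (1/3)/ε. If m > N then |(m + 5)/(3m + 12) − (1/3)| ≤ (1/3)/m < ε.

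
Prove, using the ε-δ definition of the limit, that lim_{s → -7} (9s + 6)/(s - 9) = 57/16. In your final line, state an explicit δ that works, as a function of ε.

δ = min(8, (128/87)ε)

Suppose ε > 0. We want δ > 0 with 0 < |s + 7| < δ ⇒ |(9s + 6)/(s - 9) − (57/16)| < ε.
Combining over a common denominator, (9s + 6)/(s - 9) − (57/16) = [(9s + 6)·(-16) − (-57)·(s - 9)] / [(-16)·(s - 9)] = -87(s + 7) / ((-16)(s - 9)).
So |(9s + 6)/(s - 9) − (57/16)| = 87|s + 7| / (16·|s − 9|).
Restrict δ ≤ 8. Then |s + 7| < 8 gives |s − 9| = |(s + 7) + (-16)| ≥ 16 − 8 = 8.
Hence |(9s + 6)/(s - 9) − (57/16)| < 87|s + 7|/(16·8) = (87/128)|s + 7|, which is < ε once |s + 7| < (128/87)ε.
Take δ = min(8, (128/87)ε). Then 0 < |s + 7| < δ forces both bounds, so |(9s + 6)/(s - 9) − (57/16)| < ε.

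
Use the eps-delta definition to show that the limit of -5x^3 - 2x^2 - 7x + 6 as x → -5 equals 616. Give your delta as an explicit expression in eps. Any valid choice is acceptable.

Suppose eps > 0. We want delta > 0 such that 0 < |x + 5| < delta implies |(-5x^3 - 2x^2 - 7x + 6) − 616| < eps.
(-5x^3 - 2x^2 - 7x + 6) − 616 = -5x^3 - 2x^2 - 7x - 610 = (x + 5)(-5x^2 + 23x - 122).
So |(-5x^3 - 2x^2 - 7x + 6) − 616| = |x + 5|·|-5x^2 + 23x - 122|.
Assume first that |x + 5| < 1, so |x| < 6. Then |-5x^2 + 23x - 122| ≤ 5·6^2 + 23·6 + 122 = 440.
Hence |(-5x^3 - 2x^2 - 7x + 6) − 616| ≤ 440|x + 5| < eps provided |x + 5| < eps/440.
Take delta = min(1, eps/440). Then 0 < |x + 5| < delta gives both |x + 5| < 1 and |x + 5| < eps/440, so |(-5x^3 - 2x^2 - 7x + 6) − 616| < eps.

delta = min(1, eps/440)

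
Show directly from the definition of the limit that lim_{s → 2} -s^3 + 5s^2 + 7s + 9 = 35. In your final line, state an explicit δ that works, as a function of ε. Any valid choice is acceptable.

Let ε > 0 be given. We want δ > 0 such that 0 < |s − 2| < δ implies |(-s^3 + 5s^2 + 7s + 9) − 35| < ε.
(-s^3 + 5s^2 + 7s + 9) − 35 = -s^3 + 5s^2 + 7s - 26 = (s − 2)(-s^2 + 3s + 13).
So |(-s^3 + 5s^2 + 7s + 9) − 35| = |s − 2|·|-s^2 + 3s + 13|.
Assume first that |s − 2| < 1, so |s| < 3. Then |-s^2 + 3s + 13| ≤ 3^2 + 3·3 + 13 = 31.
Hence |(-s^3 + 5s^2 + 7s + 9) − 35| ≤ 31|s − 2| < ε provided |s − 2| < ε/31.
Take δ = min(1, ε/31). Then 0 < |s − 2| < δ gives both |s − 2| < 1 and |s − 2| < ε/31, so |(-s^3 + 5s^2 + 7s + 9) − 35| < ε.

δ = min(1, ε/31)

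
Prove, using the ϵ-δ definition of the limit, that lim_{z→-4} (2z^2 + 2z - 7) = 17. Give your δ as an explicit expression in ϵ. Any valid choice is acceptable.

δ = min(2, ϵ/18)

Suppose ϵ > 0. We want δ > 0 such that 0 < |z + 4| < δ implies |(2z^2 + 2z - 7) − 17| < ϵ.
(2z^2 + 2z - 7) − 17 = 2z^2 + 2z - 24 = (z + 4)(2z - 6).
So |(2z^2 + 2z - 7) − 17| = |z + 4|·|2z - 6|.
Require δ ≤ 2. Then |z + 4| < 2 gives |z| < 6, and by the triangle inequality |2z - 6| ≤ 2·6 + 6 = 18.
Hence |(2z^2 + 2z - 7) − 17| ≤ 18|z + 4| < ϵ provided |z + 4| < ϵ/18.
Take δ = min(2, ϵ/18). Then 0 < |z + 4| < δ gives both |z + 4| < 2 and |z + 4| < ϵ/18, so |(2z^2 + 2z - 7) − 17| < ϵ.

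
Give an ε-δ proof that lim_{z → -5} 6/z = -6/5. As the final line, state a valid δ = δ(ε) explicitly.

Fix ε > 0. We seek δ > 0 such that 0 < |z + 5| < δ implies |6/z + 6/5| < ε.
|6/z + 6/5| = 6·|-5 − z|/(5·|z|) = 6|z + 5|/(5|z|).
Restrict δ ≤ 5/2. Then |z + 5| < 5/2 gives |z| > 5/2, so 5|z| > 25/2.
Then |6/z + 6/5| < 6|z + 5|/(25/2), which is < ε when |z + 5| < (25/12)ε.
Take δ = min(5/2, (25/12)ε). Then 0 < |z + 5| < δ gives both |z + 5| < 5/2 and |z + 5| < (25/12)ε, so |6/z + 6/5| < ε.

δ = min(5/2, (25/12)ε)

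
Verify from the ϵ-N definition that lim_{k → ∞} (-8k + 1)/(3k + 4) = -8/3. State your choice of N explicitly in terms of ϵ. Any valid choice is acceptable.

Suppose ϵ > 0. For k ≥ 1, |(-8k + 1)/(3k + 4) + 8/3| = |35|/(3(3k + 4)) = 35/(3(3k + 4)).
Since 3k + 4 ≥ 3k for k ≥ 1, this is ≤ 35/(3·3k) = (35/9)/k.
So |(-8k + 1)/(3k + 4) + 8/3| < ϵ whenever k > (35/9)/ϵ.
Take N = (35/9)/ϵ. If k > N then |(-8k + 1)/(3k + 4) + 8/3| ≤ (35/9)/k < ϵ.

N = (35/9)/ϵ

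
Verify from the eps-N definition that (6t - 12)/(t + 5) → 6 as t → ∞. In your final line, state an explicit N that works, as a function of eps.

Suppose eps > 0. We seek N > 0 such that t > N implies |(6t - 12)/(t + 5) − 6| < eps.
(6t - 12)/(t + 5) − 6 = ((6t - 12) − 6(t + 5)) / ((t + 5)) = -42/((t + 5)).
For t > 0 we have t + 5 > t, so |(6t - 12)/(t + 5) − 6| = 42/((t + 5)) < 42/(t) = 42/t.
Thus |(6t - 12)/(t + 5) − 6| < eps whenever t > 42/eps.
Take N = 42/eps. If t > N then |(6t - 12)/(t + 5) − 6| < 42/t < eps.

N = 42/eps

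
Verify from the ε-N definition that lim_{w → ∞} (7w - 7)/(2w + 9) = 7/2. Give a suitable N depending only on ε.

Fix ε > 0. We seek N > 0 such that w > N implies |(7w - 7)/(2w + 9) − (7/2)| < ε.
(7w - 7)/(2w + 9) − (7/2) = (2(7w - 7) − 7(2w + 9)) / (2(2w + 9)) = -77/(2(2w + 9)).
For w > 0 we have 2w + 9 > 2w, so |(7w - 7)/(2w + 9) − (7/2)| = 77/(2(2w + 9)) < 77/(2·2w) = (77/4)/w.
Thus |(7w - 7)/(2w + 9) − (7/2)| < ε whenever w > (77/4)/ε.
Take N = (77/4)/ε. If w > N then |(7w - 7)/(2w + 9) − (7/2)| < (77/4)/w < ε.

N = (77/4)/ε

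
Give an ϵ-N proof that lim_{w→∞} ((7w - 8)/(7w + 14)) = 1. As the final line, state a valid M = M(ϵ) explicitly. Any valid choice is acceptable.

Suppose ϵ > 0. We seek M > 0 such that w > M implies |(7w - 8)/(7w + 14) − 1| < ϵ.
(7w - 8)/(7w + 14) − 1 = (7(7w - 8) − 7(7w + 14)) / (7(7w + 14)) = -154/(7(7w + 14)).
For w > 0 we have 7w + 14 > 7w, so |(7w - 8)/(7w + 14) − 1| = 154/(7(7w + 14)) < 154/(7·7w) = (22/7)/w.
Thus |(7w - 8)/(7w + 14) − 1| < ϵ whenever w > (22/7)/ϵ.
Take M = (22/7)/ϵ. If w > M then |(7w - 8)/(7w + 14) − 1| < (22/7)/w < ϵ.

M = (22/7)/ϵ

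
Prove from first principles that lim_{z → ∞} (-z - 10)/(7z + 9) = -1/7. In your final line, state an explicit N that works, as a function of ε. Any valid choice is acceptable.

Fix ε > 0. We seek N > 0 such that z > N implies |(-z - 10)/(7z + 9) + 1/7| < ε.
(-z - 10)/(7z + 9) + 1/7 = (7(-z - 10) − (-1)(7z + 9)) / (7(7z + 9)) = -61/(7(7z + 9)).
For z > 0 we have 7z + 9 > 7z, so |(-z - 10)/(7z + 9) + 1/7| = 61/(7(7z + 9)) < 61/(7·7z) = (61/49)/z.
Thus |(-z - 10)/(7z + 9) + 1/7| < ε whenever z > (61/49)/ε.
Take N = (61/49)/ε. If z > N then |(-z - 10)/(7z + 9) + 1/7| < (61/49)/z < ε.

N = (61/49)/ε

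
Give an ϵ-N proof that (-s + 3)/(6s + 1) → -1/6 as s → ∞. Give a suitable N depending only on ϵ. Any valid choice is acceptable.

Let ϵ > 0. We seek N > 0 such that s > N implies |(-s + 3)/(6s + 1) + 1/6| < ϵ.
(-s + 3)/(6s + 1) + 1/6 = (6(-s + 3) − (-1)(6s + 1)) / (6(6s + 1)) = 19/(6(6s + 1)).
For s > 0 we have 6s + 1 > 6s, so |(-s + 3)/(6s + 1) + 1/6| = 19/(6(6s + 1)) < 19/(6·6s) = (19/36)/s.
Thus |(-s + 3)/(6s + 1) + 1/6| < ϵ whenever s > (19/36)/ϵ.
Take N = (19/36)/ϵ. If s > N then |(-s + 3)/(6s + 1) + 1/6| < (19/36)/s < ϵ.

N = (19/36)/ϵ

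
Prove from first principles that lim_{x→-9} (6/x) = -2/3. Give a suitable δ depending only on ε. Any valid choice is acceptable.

δ = min(9/2, (27/4)ε)

Fix ε > 0. We seek δ > 0 such that 0 < |x + 9| < δ implies |6/x + 2/3| < ε.
|6/x + 2/3| = 6·|-9 − x|/(9·|x|) = 6|x + 9|/(9|x|).
Require δ ≤ 9/2 so that |x| > 9 − 9/2 = 9/2, hence 9|x| > 81/2.
Then |6/x + 2/3| < 6|x + 9|/(81/2), which is < ε when |x + 9| < (27/4)ε.
Take δ = min(9/2, (27/4)ε). Then 0 < |x + 9| < δ gives both |x + 9| < 9/2 and |x + 9| < (27/4)ε, so |6/x + 2/3| < ε.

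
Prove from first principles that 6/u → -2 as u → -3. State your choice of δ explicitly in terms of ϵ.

δ = min(3/2, (3/4)ϵ)

Let ϵ > 0. We seek δ > 0 such that 0 < |u + 3| < δ implies |6/u + 2| < ϵ.
|6/u + 2| = 6·|-3 − u|/(3·|u|) = 6|u + 3|/(3|u|).
Require δ ≤ 3/2 so that |u| > 3 − 3/2 = 3/2, hence 3|u| > 9/2.
Then |6/u + 2| < 6|u + 3|/(9/2), which is < ϵ when |u + 3| < (3/4)ϵ.
Take δ = min(3/2, (3/4)ϵ). Then 0 < |u + 3| < δ gives both |u + 3| < 3/2 and |u + 3| < (3/4)ϵ, so |6/u + 2| < ϵ.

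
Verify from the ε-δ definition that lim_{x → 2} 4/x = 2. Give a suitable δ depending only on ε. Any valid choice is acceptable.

δ = min(1, (1/2)ε)

Let ε > 0 be given. We seek δ > 0 such that 0 < |x − 2| < δ implies |4/x − 2| < ε.
|4/x − 2| = 4·|2 − x|/(2·|x|) = 4|x − 2|/(2|x|).
Restrict δ ≤ 1. Then |x − 2| < 1 gives |x| > 1, so 2|x| > 2.
Then |4/x − 2| < 4|x − 2|/2, which is < ε when |x − 2| < (1/2)ε.
Take δ = min(1, (1/2)ε). Then 0 < |x − 2| < δ gives both |x − 2| < 1 and |x − 2| < (1/2)ε, so |4/x − 2| < ε.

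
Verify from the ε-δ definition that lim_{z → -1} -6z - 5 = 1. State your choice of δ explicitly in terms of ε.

Suppose ε > 0. We need δ > 0 so that 0 < |z + 1| < δ implies |(-6z - 5) − 1| < ε.
Since (-6z - 5) − 1 = -6(z + 1), we have |(-6z - 5) − 1| = 6|z + 1|.
Thus it suffices that |z + 1| < ε/6.
Choosing δ = ε/6 gives |(-6z - 5) − 1| = 6|z + 1| < ε whenever |z + 1| < δ.

δ = ε/6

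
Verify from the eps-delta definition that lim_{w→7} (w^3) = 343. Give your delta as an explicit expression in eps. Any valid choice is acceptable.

delta = min(1, eps/169)

Let eps > 0 be given. We seek delta > 0 with 0 < |w − 7| < delta ⇒ |w^3 − 343| < eps.
Factor: w^3 − 343 = (w − 7)(w^2 + 7w + 49), so |w^3 − 343| = |w − 7|·|w^2 + 7w + 49|.
Restrict delta ≤ 1. Then |w − 7| < 1 gives |w| < 8, so by the triangle inequality |w^2 + 7w + 49| ≤ 8^2 + 7·8 + 49 = 169.
Hence |w^3 − 343| ≤ 169|w − 7|, which is < eps once |w − 7| < eps/169.
Take delta = min(1, eps/169). If 0 < |w − 7| < delta then both bounds hold and |w^3 − 343| ≤ 169|w − 7| < 169·(eps/169) = eps.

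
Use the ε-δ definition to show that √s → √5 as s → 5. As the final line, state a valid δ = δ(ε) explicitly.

δ = min(5, √5·ε)

Let ε > 0. We want δ > 0 such that 0 < |s − 5| < δ implies |√s − √5| < ε.
Rationalise: √s − √5 = (s − 5)/(√s + √5), so |√s − √5| = |s − 5|/(√s + √5).
Restrict δ ≤ 5 so that |s − 5| < 5 forces s > 0, and then √s + √5 > √5.
Hence |√s − √5| < |s − 5|/√5, which is < ε once |s − 5| < √5·ε.
Take δ = min(5, √5·ε). If 0 < |s − 5| < δ then s > 0 and |√s − √5| < |s − 5|/√5 < ε.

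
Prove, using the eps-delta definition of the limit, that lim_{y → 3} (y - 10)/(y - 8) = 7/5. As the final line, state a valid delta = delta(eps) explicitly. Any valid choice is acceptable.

Let eps > 0 be given. We want delta > 0 with 0 < |y − 3| < delta ⇒ |(y - 10)/(y - 8) − (7/5)| < eps.
Combining over a common denominator, (y - 10)/(y - 8) − (7/5) = [(y - 10)·(-5) − (-7)·(y - 8)] / [(-5)·(y - 8)] = 2(y − 3) / ((-5)(y - 8)).
So |(y - 10)/(y - 8) − (7/5)| = 2|y − 3| / (5·|y − 8|).
Restrict delta ≤ 5/2. Then |y − 3| < 5/2 gives |y − 8| = |(y − 3) + (-5)| ≥ 5 − 5/2 = 5/2.
Hence |(y - 10)/(y - 8) − (7/5)| < 2|y − 3|/(5·(5/2)) = (4/25)|y − 3|, which is < eps once |y − 3| < (25/4)eps.
Take delta = min(5/2, (25/4)eps). Then 0 < |y − 3| < delta forces both bounds, so |(y - 10)/(y - 8) − (7/5)| < eps.

delta = min(5/2, (25/4)eps)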